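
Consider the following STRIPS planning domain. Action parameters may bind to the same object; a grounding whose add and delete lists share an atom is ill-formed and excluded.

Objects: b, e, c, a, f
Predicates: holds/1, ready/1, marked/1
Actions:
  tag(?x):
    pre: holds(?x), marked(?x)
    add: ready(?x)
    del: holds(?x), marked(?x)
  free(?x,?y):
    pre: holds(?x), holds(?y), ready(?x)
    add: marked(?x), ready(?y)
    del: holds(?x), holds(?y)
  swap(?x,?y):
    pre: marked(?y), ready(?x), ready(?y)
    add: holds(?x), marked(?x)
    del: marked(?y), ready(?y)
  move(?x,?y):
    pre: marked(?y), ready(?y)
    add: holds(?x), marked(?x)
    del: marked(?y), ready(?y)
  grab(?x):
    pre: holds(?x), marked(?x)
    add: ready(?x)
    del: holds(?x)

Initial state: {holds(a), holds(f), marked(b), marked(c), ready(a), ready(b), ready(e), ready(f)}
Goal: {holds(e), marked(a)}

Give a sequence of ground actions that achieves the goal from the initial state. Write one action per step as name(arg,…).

free(a,a); swap(e,b)

1. free(a,a)  →  {holds(f), marked(a), marked(b), marked(c), ready(a), ready(b), ready(e), ready(f)}
2. swap(e,b)  →  {holds(e), holds(f), marked(a), marked(c), marked(e), ready(a), ready(e), ready(f)}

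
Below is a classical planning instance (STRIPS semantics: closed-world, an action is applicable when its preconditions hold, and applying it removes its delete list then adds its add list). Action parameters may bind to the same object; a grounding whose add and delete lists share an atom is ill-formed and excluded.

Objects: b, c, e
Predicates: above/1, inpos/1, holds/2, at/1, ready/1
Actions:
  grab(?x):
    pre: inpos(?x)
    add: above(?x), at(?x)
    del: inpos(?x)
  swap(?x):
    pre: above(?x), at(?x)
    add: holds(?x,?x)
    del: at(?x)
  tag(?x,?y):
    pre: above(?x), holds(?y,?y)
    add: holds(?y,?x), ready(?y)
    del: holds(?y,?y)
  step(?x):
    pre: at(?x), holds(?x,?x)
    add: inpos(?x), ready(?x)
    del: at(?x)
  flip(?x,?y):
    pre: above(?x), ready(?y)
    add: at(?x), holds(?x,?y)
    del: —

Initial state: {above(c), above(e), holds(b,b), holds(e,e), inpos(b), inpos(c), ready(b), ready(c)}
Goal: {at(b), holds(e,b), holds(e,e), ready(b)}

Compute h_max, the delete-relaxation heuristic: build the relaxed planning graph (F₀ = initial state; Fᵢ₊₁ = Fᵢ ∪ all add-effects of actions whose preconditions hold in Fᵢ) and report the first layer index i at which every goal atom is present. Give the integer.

1

F0 = init (8 atoms)
F1 = F0 ∪ {above(b), at(b), at(c), at(e), holds(b,c), holds(b,e), holds(c,b), holds(c,c), holds(e,b), holds(e,c), ready(e)}  (19 atoms)
goal ⊆ F1  ⇒  h_max = 1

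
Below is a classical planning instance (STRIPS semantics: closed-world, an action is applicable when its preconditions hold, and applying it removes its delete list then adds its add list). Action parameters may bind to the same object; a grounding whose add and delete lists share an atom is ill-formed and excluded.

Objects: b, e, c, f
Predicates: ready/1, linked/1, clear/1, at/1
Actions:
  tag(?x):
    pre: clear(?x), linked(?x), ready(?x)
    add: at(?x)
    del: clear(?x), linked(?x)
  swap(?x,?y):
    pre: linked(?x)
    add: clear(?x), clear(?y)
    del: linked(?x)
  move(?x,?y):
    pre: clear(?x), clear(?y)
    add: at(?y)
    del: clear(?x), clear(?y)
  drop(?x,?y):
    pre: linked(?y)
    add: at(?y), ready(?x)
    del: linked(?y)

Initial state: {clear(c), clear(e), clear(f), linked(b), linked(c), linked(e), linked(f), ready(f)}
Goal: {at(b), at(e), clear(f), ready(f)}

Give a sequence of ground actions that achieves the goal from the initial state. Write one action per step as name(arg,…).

move(e,e); drop(b,b)

1. move(e,e)  →  {at(e), clear(c), clear(f), linked(b), linked(c), linked(e), linked(f), ready(f)}
2. drop(b,b)  →  {at(b), at(e), clear(c), clear(f), linked(c), linked(e), linked(f), ready(b), ready(f)}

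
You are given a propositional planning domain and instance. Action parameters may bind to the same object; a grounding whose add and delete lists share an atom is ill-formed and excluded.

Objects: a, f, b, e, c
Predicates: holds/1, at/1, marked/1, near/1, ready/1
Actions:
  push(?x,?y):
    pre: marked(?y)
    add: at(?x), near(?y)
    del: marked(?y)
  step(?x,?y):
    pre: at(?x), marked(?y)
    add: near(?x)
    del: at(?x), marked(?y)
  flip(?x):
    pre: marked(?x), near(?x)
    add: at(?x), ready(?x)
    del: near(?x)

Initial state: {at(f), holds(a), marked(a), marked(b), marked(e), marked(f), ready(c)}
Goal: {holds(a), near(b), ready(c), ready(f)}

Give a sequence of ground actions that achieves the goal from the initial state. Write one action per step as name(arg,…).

1. push(a,b)  →  {at(a), at(f), holds(a), marked(a), marked(e), marked(f), near(b), ready(c)}
2. step(f,a)  →  {at(a), holds(a), marked(e), marked(f), near(b), near(f), ready(c)}
3. flip(f)  →  {at(a), at(f), holds(a), marked(e), marked(f), near(b), ready(c), ready(f)}

push(a,b); step(f,a); flip(f)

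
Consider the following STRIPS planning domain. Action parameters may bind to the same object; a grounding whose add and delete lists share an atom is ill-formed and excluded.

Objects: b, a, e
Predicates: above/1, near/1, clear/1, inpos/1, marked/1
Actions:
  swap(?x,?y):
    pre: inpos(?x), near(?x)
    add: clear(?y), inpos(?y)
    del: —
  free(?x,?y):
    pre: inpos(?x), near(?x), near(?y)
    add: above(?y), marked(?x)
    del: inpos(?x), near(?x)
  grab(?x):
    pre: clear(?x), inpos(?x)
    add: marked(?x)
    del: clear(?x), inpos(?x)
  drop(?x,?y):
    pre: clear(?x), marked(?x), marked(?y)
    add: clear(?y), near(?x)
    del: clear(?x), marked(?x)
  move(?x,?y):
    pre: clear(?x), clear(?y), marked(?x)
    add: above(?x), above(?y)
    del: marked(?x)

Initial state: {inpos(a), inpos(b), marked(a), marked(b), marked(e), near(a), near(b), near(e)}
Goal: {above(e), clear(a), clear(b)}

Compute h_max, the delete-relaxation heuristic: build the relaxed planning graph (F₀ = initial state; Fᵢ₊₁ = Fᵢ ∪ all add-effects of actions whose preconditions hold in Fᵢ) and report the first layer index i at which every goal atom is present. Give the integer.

F0 = init (8 atoms)
F1 = F0 ∪ {above(a), above(b), above(e), clear(a), clear(b), clear(e), inpos(e)}  (15 atoms)
goal ⊆ F1  ⇒  h_max = 1

1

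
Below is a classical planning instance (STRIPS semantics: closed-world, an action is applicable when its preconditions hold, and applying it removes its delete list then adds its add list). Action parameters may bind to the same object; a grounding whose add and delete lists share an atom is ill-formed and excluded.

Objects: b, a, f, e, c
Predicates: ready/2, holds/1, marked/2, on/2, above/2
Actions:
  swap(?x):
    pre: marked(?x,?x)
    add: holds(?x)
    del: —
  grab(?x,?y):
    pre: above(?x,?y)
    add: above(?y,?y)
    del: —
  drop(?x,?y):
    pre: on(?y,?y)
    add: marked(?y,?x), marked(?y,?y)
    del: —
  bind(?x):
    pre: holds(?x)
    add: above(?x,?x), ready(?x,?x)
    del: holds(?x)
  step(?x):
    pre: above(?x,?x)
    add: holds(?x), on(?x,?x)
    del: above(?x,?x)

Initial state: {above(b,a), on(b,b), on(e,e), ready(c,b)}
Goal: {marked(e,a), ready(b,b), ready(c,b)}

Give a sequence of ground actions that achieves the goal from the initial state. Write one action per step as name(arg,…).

drop(b,b); swap(b); drop(a,e); bind(b)

1. drop(b,b)  →  {above(b,a), marked(b,b), on(b,b), on(e,e), ready(c,b)}
2. swap(b)  →  {above(b,a), holds(b), marked(b,b), on(b,b), on(e,e), ready(c,b)}
3. drop(a,e)  →  {above(b,a), holds(b), marked(b,b), marked(e,a), marked(e,e), on(b,b), on(e,e), ready(c,b)}
4. bind(b)  →  {above(b,a), above(b,b), marked(b,b), marked(e,a), marked(e,e), on(b,b), on(e,e), ready(b,b), ready(c,b)}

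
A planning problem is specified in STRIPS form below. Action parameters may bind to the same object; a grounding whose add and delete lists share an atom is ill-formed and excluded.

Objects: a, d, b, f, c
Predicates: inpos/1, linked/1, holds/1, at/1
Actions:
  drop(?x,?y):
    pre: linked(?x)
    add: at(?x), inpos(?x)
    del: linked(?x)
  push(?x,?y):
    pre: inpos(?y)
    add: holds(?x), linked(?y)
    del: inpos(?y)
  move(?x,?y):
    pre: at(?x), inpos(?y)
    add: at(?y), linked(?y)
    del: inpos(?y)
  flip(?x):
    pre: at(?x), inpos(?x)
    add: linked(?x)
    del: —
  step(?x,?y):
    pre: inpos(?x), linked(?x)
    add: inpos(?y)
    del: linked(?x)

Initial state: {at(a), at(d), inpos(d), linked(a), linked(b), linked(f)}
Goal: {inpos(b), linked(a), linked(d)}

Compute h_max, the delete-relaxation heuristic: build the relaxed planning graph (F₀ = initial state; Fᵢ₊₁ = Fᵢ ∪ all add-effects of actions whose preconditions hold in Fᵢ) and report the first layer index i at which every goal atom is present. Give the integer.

F0 = init (6 atoms)
F1 = F0 ∪ {at(b), at(f), holds(a), holds(b), holds(c), holds(d), holds(f), inpos(a), inpos(b), inpos(f), linked(d)}  (17 atoms)
goal ⊆ F1  ⇒  h_max = 1

1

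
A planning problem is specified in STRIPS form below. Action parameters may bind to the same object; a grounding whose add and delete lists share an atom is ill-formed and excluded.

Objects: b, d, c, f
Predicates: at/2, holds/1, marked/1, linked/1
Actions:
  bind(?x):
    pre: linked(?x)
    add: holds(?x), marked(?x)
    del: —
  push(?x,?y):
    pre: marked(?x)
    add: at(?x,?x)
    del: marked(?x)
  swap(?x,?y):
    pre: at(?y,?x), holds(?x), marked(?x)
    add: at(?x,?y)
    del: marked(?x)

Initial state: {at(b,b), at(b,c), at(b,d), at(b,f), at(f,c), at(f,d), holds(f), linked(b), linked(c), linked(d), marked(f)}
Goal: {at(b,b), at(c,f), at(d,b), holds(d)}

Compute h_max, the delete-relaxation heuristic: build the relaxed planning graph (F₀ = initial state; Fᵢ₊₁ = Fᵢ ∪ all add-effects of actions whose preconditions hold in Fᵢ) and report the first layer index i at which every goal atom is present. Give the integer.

F0 = init (11 atoms)
F1 = F0 ∪ {at(f,b), at(f,f), holds(b), holds(c), holds(d), marked(b), marked(c), marked(d)}  (19 atoms)
F2 = F1 ∪ {at(c,b), at(c,c), at(c,f), at(d,b), at(d,d), at(d,f)}  (25 atoms)
goal ⊆ F2  ⇒  h_max = 2

2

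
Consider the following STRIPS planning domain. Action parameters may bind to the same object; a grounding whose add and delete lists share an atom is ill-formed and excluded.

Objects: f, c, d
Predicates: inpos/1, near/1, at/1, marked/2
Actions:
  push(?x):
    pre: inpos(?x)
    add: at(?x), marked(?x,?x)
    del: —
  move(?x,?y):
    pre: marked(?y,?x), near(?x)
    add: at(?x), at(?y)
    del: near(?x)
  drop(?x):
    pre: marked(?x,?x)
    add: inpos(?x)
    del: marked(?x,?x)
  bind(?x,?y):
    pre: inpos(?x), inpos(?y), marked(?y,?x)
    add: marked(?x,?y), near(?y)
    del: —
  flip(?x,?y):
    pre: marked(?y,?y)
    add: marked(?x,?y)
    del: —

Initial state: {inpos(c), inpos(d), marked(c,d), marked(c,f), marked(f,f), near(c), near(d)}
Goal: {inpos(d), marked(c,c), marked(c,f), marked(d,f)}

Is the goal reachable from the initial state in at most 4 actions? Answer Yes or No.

Yes

1. push(c)  →  {at(c), inpos(c), inpos(d), marked(c,c), marked(c,d), marked(c,f), marked(f,f), near(c), near(d)}
2. flip(d,f)  →  {at(c), inpos(c), inpos(d), marked(c,c), marked(c,d), marked(c,f), marked(d,f), marked(f,f), near(c), near(d)}
optimal plan length = 2; 2 ≤ 4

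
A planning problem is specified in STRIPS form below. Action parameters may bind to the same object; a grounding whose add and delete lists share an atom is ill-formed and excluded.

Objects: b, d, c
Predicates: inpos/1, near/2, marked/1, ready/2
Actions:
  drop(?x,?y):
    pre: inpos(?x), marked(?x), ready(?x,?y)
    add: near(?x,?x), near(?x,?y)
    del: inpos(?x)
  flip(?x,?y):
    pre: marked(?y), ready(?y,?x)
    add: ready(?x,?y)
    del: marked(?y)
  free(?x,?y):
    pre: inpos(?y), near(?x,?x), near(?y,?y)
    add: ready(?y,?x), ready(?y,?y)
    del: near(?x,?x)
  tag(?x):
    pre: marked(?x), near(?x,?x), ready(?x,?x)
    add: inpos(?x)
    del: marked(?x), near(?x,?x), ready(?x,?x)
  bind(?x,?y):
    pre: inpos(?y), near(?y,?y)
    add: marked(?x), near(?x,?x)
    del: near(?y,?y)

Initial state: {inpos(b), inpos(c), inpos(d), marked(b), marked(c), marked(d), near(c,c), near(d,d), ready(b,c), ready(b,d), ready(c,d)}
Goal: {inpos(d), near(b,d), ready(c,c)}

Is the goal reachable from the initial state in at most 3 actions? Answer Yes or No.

1. drop(b,d)  →  {inpos(c), inpos(d), marked(b), marked(c), marked(d), near(b,b), near(b,d), near(c,c), near(d,d), ready(b,c), ready(b,d), ready(c,d)}
2. free(b,c)  →  {inpos(c), inpos(d), marked(b), marked(c), marked(d), near(b,d), near(c,c), near(d,d), ready(b,c), ready(b,d), ready(c,b), ready(c,c), ready(c,d)}
optimal plan length = 2; 2 ≤ 3

Yes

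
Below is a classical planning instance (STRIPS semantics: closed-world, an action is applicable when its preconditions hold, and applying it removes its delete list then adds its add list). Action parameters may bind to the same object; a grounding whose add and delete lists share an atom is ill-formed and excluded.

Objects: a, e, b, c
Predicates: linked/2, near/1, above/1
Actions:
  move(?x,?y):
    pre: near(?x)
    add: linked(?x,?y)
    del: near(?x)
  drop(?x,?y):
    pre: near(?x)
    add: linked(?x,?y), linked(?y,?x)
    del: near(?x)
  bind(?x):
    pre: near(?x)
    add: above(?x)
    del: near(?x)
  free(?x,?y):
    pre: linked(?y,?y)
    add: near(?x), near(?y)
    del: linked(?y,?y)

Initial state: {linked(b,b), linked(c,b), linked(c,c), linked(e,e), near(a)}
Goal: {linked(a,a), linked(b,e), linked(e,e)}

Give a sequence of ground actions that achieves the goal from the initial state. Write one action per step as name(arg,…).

move(a,a); free(a,b); move(b,e)

1. move(a,a)  →  {linked(a,a), linked(b,b), linked(c,b), linked(c,c), linked(e,e)}
2. free(a,b)  →  {linked(a,a), linked(c,b), linked(c,c), linked(e,e), near(a), near(b)}
3. move(b,e)  →  {linked(a,a), linked(b,e), linked(c,b), linked(c,c), linked(e,e), near(a)}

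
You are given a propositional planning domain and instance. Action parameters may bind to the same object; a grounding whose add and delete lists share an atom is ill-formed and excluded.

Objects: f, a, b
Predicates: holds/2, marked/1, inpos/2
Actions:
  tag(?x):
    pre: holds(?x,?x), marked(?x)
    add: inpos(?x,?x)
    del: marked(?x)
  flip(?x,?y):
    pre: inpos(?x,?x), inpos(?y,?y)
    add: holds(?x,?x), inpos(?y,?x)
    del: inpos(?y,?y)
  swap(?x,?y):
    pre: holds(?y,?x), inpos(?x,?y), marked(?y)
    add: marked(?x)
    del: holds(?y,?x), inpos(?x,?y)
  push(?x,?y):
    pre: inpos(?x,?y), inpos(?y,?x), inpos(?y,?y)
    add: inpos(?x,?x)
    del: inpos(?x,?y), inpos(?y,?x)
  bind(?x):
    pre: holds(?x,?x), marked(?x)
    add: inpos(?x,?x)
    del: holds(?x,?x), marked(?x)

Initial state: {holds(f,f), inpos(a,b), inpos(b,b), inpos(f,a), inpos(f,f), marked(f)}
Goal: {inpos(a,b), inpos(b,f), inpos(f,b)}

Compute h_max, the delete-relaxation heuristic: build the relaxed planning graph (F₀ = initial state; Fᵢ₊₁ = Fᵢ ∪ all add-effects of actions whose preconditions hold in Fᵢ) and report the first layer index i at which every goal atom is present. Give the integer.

F0 = init (6 atoms)
F1 = F0 ∪ {holds(b,b), inpos(b,f), inpos(f,b)}  (9 atoms)
goal ⊆ F1  ⇒  h_max = 1

1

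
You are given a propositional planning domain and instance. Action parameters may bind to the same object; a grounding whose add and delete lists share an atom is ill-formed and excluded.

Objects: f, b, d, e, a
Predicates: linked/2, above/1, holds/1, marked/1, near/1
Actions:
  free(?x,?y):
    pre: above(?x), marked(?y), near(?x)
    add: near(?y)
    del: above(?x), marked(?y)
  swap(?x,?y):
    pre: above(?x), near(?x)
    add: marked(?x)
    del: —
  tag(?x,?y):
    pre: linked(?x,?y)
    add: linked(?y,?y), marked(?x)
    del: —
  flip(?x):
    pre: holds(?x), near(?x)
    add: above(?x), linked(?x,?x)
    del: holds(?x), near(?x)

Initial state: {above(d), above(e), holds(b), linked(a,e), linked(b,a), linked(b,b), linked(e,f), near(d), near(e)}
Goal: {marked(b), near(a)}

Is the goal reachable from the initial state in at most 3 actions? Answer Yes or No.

1. tag(b,b)  →  {above(d), above(e), holds(b), linked(a,e), linked(b,a), linked(b,b), linked(e,f), marked(b), near(d), near(e)}
2. tag(a,e)  →  {above(d), above(e), holds(b), linked(a,e), linked(b,a), linked(b,b), linked(e,e), linked(e,f), marked(a), marked(b), near(d), near(e)}
3. free(d,a)  →  {above(e), holds(b), linked(a,e), linked(b,a), linked(b,b), linked(e,e), linked(e,f), marked(b), near(a), near(d), near(e)}
optimal plan length = 3; 3 ≤ 3

Yes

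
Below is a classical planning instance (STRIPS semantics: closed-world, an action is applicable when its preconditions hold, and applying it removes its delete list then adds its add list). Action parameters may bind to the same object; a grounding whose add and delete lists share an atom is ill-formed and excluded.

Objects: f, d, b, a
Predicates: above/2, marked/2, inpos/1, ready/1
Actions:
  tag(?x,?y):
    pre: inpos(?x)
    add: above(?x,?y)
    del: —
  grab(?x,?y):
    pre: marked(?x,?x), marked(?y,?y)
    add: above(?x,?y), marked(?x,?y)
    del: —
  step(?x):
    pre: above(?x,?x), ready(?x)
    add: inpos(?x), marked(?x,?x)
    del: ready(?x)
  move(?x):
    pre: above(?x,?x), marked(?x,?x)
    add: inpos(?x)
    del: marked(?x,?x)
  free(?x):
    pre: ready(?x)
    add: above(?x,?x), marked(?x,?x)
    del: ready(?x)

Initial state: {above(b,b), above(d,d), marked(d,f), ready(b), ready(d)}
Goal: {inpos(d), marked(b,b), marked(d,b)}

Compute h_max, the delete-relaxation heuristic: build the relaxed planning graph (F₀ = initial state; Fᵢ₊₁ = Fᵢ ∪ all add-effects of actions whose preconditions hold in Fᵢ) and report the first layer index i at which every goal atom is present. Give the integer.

F0 = init (5 atoms)
F1 = F0 ∪ {inpos(b), inpos(d), marked(b,b), marked(d,d)}  (9 atoms)
F2 = F1 ∪ {above(b,a), above(b,d), above(b,f), above(d,a), above(d,b), above(d,f), marked(b,d), marked(d,b)}  (17 atoms)
goal ⊆ F2  ⇒  h_max = 2

2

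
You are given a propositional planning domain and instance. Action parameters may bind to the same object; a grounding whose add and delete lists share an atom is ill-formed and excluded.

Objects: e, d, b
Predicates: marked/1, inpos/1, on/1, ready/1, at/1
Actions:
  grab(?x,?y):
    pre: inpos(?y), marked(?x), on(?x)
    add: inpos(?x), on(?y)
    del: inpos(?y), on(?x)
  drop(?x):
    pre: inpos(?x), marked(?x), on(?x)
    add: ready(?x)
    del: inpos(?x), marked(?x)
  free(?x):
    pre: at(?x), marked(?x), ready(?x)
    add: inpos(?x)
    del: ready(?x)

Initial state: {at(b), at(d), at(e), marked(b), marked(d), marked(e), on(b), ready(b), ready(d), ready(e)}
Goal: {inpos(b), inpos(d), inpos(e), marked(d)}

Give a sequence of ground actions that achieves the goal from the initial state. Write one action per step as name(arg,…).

1. free(e)  →  {at(b), at(d), at(e), inpos(e), marked(b), marked(d), marked(e), on(b), ready(b), ready(d)}
2. free(d)  →  {at(b), at(d), at(e), inpos(d), inpos(e), marked(b), marked(d), marked(e), on(b), ready(b)}
3. free(b)  →  {at(b), at(d), at(e), inpos(b), inpos(d), inpos(e), marked(b), marked(d), marked(e), on(b)}

free(e); free(d); free(b)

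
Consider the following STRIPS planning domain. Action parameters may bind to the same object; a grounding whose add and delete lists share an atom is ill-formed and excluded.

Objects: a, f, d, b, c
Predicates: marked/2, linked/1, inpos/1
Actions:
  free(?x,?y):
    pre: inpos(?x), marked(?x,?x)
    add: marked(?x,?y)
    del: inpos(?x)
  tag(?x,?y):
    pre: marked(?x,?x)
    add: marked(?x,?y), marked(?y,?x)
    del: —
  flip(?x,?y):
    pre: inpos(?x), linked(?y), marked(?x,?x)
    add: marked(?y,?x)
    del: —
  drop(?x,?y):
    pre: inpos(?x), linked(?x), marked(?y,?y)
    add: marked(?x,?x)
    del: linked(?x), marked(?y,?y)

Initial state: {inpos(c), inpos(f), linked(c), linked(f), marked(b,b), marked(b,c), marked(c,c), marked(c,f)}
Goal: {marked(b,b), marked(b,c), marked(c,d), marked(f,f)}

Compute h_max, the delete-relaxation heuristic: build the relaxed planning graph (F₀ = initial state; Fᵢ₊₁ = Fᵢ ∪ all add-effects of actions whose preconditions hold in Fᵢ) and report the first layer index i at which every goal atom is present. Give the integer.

1

F0 = init (8 atoms)
F1 = F0 ∪ {marked(a,b), marked(a,c), marked(b,a), marked(b,d), marked(b,f), marked(c,a), marked(c,b), marked(c,d), marked(d,b), marked(d,c), marked(f,b), marked(f,c), marked(f,f)}  (21 atoms)
goal ⊆ F1  ⇒  h_max = 1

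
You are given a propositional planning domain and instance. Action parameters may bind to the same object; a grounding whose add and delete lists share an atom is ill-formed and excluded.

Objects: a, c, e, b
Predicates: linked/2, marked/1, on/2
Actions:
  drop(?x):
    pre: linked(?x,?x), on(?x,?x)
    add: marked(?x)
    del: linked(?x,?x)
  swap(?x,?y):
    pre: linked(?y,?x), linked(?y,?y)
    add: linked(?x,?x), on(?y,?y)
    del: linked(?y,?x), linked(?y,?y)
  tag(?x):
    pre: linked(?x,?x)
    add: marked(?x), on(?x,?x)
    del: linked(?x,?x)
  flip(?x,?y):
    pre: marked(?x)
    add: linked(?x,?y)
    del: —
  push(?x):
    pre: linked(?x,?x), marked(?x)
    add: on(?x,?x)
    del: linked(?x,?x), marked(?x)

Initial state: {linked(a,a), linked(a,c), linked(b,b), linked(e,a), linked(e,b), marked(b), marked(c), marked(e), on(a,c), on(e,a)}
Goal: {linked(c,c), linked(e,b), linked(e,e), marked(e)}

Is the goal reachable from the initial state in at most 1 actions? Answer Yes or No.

No

1. swap(c,a)  →  {linked(b,b), linked(c,c), linked(e,a), linked(e,b), marked(b), marked(c), marked(e), on(a,a), on(a,c), on(e,a)}
2. flip(e,e)  →  {linked(b,b), linked(c,c), linked(e,a), linked(e,b), linked(e,e), marked(b), marked(c), marked(e), on(a,a), on(a,c), on(e,a)}
optimal plan length = 2; 2 > 1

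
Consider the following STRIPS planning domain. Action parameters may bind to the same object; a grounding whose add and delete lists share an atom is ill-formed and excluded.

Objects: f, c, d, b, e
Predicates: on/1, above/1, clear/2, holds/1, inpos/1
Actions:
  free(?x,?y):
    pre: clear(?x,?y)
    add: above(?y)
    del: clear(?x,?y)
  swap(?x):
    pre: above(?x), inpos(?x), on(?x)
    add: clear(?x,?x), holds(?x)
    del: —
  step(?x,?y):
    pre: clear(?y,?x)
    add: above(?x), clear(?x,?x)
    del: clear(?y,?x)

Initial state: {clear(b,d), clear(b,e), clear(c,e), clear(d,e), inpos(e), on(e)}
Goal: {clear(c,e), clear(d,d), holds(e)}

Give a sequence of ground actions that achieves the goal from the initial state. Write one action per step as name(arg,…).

1. free(d,e)  →  {above(e), clear(b,d), clear(b,e), clear(c,e), inpos(e), on(e)}
2. swap(e)  →  {above(e), clear(b,d), clear(b,e), clear(c,e), clear(e,e), holds(e), inpos(e), on(e)}
3. step(d,b)  →  {above(d), above(e), clear(b,e), clear(c,e), clear(d,d), clear(e,e), holds(e), inpos(e), on(e)}

free(d,e); swap(e); step(d,b)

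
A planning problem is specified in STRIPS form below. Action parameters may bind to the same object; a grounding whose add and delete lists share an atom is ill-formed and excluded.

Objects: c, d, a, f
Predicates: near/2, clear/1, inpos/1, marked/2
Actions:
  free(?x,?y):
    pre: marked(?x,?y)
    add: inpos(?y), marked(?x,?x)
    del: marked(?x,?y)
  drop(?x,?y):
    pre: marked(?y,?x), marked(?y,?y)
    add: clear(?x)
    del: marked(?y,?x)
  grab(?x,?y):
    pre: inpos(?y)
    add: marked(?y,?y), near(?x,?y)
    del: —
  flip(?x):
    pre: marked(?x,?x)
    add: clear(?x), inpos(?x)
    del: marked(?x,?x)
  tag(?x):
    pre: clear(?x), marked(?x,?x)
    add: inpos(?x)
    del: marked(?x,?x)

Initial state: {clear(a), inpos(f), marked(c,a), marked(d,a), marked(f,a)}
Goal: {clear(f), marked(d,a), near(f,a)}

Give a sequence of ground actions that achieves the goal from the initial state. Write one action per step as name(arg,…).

free(f,a); drop(f,f); grab(f,a)

1. free(f,a)  →  {clear(a), inpos(a), inpos(f), marked(c,a), marked(d,a), marked(f,f)}
2. drop(f,f)  →  {clear(a), clear(f), inpos(a), inpos(f), marked(c,a), marked(d,a)}
3. grab(f,a)  →  {clear(a), clear(f), inpos(a), inpos(f), marked(a,a), marked(c,a), marked(d,a), near(f,a)}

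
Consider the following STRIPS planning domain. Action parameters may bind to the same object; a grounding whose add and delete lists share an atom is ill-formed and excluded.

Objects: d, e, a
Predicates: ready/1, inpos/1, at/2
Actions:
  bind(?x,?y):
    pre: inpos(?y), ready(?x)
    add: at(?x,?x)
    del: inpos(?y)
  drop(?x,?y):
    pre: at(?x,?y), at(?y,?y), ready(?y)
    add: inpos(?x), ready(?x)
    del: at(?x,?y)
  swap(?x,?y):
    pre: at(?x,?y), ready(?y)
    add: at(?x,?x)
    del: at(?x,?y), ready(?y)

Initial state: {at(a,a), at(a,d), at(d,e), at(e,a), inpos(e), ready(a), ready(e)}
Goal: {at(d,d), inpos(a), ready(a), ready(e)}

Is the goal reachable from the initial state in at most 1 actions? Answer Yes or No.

No

1. swap(d,e)  →  {at(a,a), at(a,d), at(d,d), at(e,a), inpos(e), ready(a)}
2. drop(e,a)  →  {at(a,a), at(a,d), at(d,d), inpos(e), ready(a), ready(e)}
3. drop(a,a)  →  {at(a,d), at(d,d), inpos(a), inpos(e), ready(a), ready(e)}
optimal plan length = 3; 3 > 1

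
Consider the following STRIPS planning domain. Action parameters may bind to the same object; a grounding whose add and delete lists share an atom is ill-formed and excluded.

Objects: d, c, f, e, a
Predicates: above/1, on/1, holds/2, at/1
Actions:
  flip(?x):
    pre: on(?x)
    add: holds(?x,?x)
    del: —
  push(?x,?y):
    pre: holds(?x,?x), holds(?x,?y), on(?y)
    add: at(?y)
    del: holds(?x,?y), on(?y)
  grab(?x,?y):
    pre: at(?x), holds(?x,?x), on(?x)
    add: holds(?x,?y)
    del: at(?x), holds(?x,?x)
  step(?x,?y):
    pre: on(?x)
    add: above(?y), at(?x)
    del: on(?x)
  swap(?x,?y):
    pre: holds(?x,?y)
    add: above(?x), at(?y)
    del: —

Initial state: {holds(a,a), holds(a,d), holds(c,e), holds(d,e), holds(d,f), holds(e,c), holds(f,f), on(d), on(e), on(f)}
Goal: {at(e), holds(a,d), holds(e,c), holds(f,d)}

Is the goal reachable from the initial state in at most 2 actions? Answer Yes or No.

1. step(e,d)  →  {above(d), at(e), holds(a,a), holds(a,d), holds(c,e), holds(d,e), holds(d,f), holds(e,c), holds(f,f), on(d), on(f)}
2. swap(d,f)  →  {above(d), at(e), at(f), holds(a,a), holds(a,d), holds(c,e), holds(d,e), holds(d,f), holds(e,c), holds(f,f), on(d), on(f)}
3. grab(f,d)  →  {above(d), at(e), holds(a,a), holds(a,d), holds(c,e), holds(d,e), holds(d,f), holds(e,c), holds(f,d), on(d), on(f)}
optimal plan length = 3; 3 > 2

No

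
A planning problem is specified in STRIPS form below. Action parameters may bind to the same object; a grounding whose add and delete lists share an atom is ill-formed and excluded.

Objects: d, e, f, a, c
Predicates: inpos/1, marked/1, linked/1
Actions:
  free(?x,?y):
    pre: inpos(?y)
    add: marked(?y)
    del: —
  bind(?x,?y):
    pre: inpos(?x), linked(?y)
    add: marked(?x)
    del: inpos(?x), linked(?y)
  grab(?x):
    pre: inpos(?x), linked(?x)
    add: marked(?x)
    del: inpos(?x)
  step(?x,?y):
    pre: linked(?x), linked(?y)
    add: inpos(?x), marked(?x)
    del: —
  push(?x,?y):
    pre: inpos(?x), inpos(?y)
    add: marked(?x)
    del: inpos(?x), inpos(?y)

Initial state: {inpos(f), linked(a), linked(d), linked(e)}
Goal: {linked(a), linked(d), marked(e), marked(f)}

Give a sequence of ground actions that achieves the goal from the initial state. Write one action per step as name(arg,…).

free(d,f); step(e,d)

1. free(d,f)  →  {inpos(f), linked(a), linked(d), linked(e), marked(f)}
2. step(e,d)  →  {inpos(e), inpos(f), linked(a), linked(d), linked(e), marked(e), marked(f)}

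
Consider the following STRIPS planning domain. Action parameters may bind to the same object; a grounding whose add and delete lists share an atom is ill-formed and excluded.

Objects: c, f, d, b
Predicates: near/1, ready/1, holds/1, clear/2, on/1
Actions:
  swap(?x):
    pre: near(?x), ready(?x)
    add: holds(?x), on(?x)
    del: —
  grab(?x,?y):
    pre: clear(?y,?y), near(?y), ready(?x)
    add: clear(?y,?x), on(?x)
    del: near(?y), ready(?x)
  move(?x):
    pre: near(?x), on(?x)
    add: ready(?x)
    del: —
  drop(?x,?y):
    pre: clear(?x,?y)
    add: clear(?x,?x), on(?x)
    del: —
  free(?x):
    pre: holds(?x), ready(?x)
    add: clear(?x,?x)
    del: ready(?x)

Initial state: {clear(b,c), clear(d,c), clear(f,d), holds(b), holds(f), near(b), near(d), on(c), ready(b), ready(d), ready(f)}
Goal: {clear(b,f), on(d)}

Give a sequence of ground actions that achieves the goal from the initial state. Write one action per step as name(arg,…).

swap(d); drop(b,c); grab(f,b)

1. swap(d)  →  {clear(b,c), clear(d,c), clear(f,d), holds(b), holds(d), holds(f), near(b), near(d), on(c), on(d), ready(b), ready(d), ready(f)}
2. drop(b,c)  →  {clear(b,b), clear(b,c), clear(d,c), clear(f,d), holds(b), holds(d), holds(f), near(b), near(d), on(b), on(c), on(d), ready(b), ready(d), ready(f)}
3. grab(f,b)  →  {clear(b,b), clear(b,c), clear(b,f), clear(d,c), clear(f,d), holds(b), holds(d), holds(f), near(d), on(b), on(c), on(d), on(f), ready(b), ready(d)}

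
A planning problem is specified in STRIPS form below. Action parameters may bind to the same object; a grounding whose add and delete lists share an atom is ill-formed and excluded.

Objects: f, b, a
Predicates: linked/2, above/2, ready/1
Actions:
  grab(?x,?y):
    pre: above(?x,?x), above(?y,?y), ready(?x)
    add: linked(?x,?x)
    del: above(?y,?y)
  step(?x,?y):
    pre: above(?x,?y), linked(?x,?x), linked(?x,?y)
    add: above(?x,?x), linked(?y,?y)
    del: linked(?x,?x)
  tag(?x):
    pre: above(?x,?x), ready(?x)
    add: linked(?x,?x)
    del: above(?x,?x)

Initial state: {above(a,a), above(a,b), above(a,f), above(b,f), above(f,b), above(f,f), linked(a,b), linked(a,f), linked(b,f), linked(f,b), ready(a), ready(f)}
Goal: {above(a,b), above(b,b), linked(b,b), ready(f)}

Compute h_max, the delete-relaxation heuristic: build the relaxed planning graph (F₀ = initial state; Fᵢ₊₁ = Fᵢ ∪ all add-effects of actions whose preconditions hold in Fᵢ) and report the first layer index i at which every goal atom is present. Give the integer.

3

F0 = init (12 atoms)
F1 = F0 ∪ {linked(a,a), linked(f,f)}  (14 atoms)
F2 = F1 ∪ {linked(b,b)}  (15 atoms)
F3 = F2 ∪ {above(b,b)}  (16 atoms)
goal ⊆ F3  ⇒  h_max = 3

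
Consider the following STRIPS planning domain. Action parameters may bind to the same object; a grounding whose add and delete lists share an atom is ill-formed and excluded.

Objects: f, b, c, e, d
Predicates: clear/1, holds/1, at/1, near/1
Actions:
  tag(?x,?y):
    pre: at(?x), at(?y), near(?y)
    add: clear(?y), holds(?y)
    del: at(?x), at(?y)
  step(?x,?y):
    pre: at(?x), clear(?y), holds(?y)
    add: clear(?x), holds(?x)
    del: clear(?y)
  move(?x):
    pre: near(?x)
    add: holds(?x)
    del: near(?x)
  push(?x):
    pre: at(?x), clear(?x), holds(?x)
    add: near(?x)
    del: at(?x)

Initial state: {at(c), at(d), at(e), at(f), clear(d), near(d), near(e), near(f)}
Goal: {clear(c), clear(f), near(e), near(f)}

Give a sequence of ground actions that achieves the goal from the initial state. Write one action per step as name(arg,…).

1. tag(f,f)  →  {at(c), at(d), at(e), clear(d), clear(f), holds(f), near(d), near(e), near(f)}
2. tag(e,e)  →  {at(c), at(d), clear(d), clear(e), clear(f), holds(e), holds(f), near(d), near(e), near(f)}
3. step(c,e)  →  {at(c), at(d), clear(c), clear(d), clear(f), holds(c), holds(e), holds(f), near(d), near(e), near(f)}

tag(f,f); tag(e,e); step(c,e)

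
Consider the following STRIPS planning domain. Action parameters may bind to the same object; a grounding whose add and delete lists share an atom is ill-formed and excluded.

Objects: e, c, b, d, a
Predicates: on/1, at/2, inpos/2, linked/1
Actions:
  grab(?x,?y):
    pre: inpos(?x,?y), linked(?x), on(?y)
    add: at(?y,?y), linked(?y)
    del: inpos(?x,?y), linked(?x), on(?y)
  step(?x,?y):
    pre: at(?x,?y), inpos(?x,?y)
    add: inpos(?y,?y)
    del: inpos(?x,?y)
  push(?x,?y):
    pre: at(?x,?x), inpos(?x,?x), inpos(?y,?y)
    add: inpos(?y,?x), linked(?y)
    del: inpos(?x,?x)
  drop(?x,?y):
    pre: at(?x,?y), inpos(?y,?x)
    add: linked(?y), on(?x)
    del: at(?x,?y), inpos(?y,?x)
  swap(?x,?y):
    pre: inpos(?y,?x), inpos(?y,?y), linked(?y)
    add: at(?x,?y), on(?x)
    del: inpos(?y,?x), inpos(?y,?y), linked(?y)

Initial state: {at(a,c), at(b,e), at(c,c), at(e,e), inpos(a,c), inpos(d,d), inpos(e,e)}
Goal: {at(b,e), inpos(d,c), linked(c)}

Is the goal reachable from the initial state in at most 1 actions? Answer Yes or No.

1. step(a,c)  →  {at(a,c), at(b,e), at(c,c), at(e,e), inpos(c,c), inpos(d,d), inpos(e,e)}
2. push(e,c)  →  {at(a,c), at(b,e), at(c,c), at(e,e), inpos(c,c), inpos(c,e), inpos(d,d), linked(c)}
3. push(c,d)  →  {at(a,c), at(b,e), at(c,c), at(e,e), inpos(c,e), inpos(d,c), inpos(d,d), linked(c), linked(d)}
optimal plan length = 3; 3 > 1

No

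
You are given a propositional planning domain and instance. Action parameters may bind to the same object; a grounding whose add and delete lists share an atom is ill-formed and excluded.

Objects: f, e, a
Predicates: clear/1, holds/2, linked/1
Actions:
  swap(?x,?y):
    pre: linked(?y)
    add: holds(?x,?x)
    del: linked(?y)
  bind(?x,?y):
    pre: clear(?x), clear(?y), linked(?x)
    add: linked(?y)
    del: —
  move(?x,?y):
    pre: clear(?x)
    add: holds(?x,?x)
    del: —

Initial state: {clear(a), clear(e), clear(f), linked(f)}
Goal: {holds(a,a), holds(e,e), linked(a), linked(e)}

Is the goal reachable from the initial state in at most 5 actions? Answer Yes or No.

1. bind(f,e)  →  {clear(a), clear(e), clear(f), linked(e), linked(f)}
2. swap(e,f)  →  {clear(a), clear(e), clear(f), holds(e,e), linked(e)}
3. bind(e,a)  →  {clear(a), clear(e), clear(f), holds(e,e), linked(a), linked(e)}
4. move(a,f)  →  {clear(a), clear(e), clear(f), holds(a,a), holds(e,e), linked(a), linked(e)}
optimal plan length = 4; 4 ≤ 5

Yes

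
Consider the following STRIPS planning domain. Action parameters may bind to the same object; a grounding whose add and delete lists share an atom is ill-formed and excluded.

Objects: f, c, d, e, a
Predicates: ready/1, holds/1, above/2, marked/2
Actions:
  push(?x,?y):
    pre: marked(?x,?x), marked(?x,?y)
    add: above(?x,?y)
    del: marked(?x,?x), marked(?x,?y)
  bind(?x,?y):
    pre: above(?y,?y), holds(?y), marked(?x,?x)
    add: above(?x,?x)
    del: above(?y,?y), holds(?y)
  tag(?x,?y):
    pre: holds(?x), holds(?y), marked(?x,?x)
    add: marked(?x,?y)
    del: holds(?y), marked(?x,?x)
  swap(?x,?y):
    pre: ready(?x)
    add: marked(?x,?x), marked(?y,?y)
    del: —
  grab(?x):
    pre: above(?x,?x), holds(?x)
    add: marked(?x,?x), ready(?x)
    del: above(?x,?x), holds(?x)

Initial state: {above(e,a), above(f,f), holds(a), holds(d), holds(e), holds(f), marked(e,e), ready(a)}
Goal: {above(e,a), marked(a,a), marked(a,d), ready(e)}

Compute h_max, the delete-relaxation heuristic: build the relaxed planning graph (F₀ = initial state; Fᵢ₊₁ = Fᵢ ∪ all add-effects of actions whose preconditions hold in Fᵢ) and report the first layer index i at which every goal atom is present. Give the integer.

2

F0 = init (8 atoms)
F1 = F0 ∪ {above(e,e), marked(a,a), marked(c,c), marked(d,d), marked(e,a), marked(e,d), marked(e,f), marked(f,f), ready(f)}  (17 atoms)
F2 = F1 ∪ {above(a,a), above(c,c), above(d,d), above(e,d), above(e,f), marked(a,d), marked(a,e), marked(a,f), marked(d,a), marked(d,e), marked(d,f), marked(f,a), marked(f,d), marked(f,e), ready(e)}  (32 atoms)
goal ⊆ F2  ⇒  h_max = 2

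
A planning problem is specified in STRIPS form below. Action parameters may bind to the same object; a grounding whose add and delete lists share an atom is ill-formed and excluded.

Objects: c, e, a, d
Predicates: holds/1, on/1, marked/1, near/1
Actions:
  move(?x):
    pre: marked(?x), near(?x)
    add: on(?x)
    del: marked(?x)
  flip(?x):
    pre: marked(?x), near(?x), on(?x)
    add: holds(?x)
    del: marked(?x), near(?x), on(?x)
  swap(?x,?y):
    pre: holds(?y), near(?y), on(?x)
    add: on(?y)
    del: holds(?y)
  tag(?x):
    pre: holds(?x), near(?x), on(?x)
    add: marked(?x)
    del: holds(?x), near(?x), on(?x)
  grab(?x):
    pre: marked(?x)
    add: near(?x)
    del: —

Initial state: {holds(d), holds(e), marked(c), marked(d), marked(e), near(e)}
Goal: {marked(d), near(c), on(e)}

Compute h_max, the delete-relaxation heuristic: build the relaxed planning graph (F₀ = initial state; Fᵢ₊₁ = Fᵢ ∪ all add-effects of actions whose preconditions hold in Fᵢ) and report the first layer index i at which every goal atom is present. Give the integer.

1

F0 = init (6 atoms)
F1 = F0 ∪ {near(c), near(d), on(e)}  (9 atoms)
goal ⊆ F1  ⇒  h_max = 1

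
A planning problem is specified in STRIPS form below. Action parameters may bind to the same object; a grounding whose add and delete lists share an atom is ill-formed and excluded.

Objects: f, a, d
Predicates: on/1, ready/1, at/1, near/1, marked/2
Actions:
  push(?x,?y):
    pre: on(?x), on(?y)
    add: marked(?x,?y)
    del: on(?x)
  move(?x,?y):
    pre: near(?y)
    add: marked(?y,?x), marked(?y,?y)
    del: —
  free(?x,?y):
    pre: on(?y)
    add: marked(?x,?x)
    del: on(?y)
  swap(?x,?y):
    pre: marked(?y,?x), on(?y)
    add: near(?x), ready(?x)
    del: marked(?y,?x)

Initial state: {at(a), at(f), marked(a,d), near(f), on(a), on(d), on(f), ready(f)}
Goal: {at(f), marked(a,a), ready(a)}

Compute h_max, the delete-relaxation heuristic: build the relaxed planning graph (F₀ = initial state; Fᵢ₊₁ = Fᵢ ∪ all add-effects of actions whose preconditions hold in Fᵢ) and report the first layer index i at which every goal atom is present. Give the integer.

F0 = init (8 atoms)
F1 = F0 ∪ {marked(a,a), marked(a,f), marked(d,a), marked(d,d), marked(d,f), marked(f,a), marked(f,d), marked(f,f), near(d), ready(d)}  (18 atoms)
F2 = F1 ∪ {near(a), ready(a)}  (20 atoms)
goal ⊆ F2  ⇒  h_max = 2

2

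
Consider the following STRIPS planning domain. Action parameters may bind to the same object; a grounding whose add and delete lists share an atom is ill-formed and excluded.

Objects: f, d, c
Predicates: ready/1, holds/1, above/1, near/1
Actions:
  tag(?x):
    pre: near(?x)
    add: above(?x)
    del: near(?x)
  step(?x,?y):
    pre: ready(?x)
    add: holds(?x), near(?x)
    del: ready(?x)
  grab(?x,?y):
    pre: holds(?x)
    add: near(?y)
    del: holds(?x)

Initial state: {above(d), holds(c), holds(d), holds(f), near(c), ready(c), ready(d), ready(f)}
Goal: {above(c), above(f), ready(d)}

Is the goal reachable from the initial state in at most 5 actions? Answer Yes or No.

1. tag(c)  →  {above(c), above(d), holds(c), holds(d), holds(f), ready(c), ready(d), ready(f)}
2. step(f,f)  →  {above(c), above(d), holds(c), holds(d), holds(f), near(f), ready(c), ready(d)}
3. tag(f)  →  {above(c), above(d), above(f), holds(c), holds(d), holds(f), ready(c), ready(d)}
optimal plan length = 3; 3 ≤ 5

Yes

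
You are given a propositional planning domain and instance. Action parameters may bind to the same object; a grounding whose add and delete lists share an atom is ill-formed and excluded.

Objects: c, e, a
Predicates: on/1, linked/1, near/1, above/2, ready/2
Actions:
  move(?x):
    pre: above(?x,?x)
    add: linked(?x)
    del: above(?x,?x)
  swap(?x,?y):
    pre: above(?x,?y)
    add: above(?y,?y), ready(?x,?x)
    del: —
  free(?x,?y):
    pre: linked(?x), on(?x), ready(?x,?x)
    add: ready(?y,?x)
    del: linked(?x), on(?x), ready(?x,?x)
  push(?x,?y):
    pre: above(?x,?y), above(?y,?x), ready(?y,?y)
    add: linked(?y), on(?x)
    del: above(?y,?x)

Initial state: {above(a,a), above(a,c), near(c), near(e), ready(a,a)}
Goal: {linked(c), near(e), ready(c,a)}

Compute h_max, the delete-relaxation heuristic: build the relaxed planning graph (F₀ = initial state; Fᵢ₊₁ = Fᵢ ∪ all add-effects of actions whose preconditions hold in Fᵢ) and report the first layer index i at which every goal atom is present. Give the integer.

F0 = init (5 atoms)
F1 = F0 ∪ {above(c,c), linked(a), on(a)}  (8 atoms)
F2 = F1 ∪ {linked(c), ready(c,a), ready(c,c), ready(e,a)}  (12 atoms)
goal ⊆ F2  ⇒  h_max = 2

2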